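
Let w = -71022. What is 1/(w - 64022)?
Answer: -1/135044 ≈ -7.4050e-6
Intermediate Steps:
1/(w - 64022) = 1/(-71022 - 64022) = 1/(-135044) = -1/135044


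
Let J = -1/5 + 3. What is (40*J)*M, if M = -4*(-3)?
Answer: 1344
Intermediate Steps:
M = 12
J = 14/5 (J = -1*1/5 + 3 = -1/5 + 3 = 14/5 ≈ 2.8000)
(40*J)*M = (40*(14/5))*12 = 112*12 = 1344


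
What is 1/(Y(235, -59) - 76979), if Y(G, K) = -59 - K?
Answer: -1/76979 ≈ -1.2991e-5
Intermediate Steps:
1/(Y(235, -59) - 76979) = 1/((-59 - 1*(-59)) - 76979) = 1/((-59 + 59) - 76979) = 1/(0 - 76979) = 1/(-76979) = -1/76979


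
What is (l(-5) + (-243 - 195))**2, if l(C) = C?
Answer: 196249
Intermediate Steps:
(l(-5) + (-243 - 195))**2 = (-5 + (-243 - 195))**2 = (-5 - 438)**2 = (-443)**2 = 196249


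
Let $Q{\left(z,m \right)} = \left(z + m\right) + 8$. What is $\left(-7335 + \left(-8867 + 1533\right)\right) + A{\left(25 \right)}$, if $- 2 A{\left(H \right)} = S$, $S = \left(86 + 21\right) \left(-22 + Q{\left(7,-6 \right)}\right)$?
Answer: $- \frac{27947}{2} \approx -13974.0$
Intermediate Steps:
$Q{\left(z,m \right)} = 8 + m + z$ ($Q{\left(z,m \right)} = \left(m + z\right) + 8 = 8 + m + z$)
$S = -1391$ ($S = \left(86 + 21\right) \left(-22 + \left(8 - 6 + 7\right)\right) = 107 \left(-22 + 9\right) = 107 \left(-13\right) = -1391$)
$A{\left(H \right)} = \frac{1391}{2}$ ($A{\left(H \right)} = \left(- \frac{1}{2}\right) \left(-1391\right) = \frac{1391}{2}$)
$\left(-7335 + \left(-8867 + 1533\right)\right) + A{\left(25 \right)} = \left(-7335 + \left(-8867 + 1533\right)\right) + \frac{1391}{2} = \left(-7335 - 7334\right) + \frac{1391}{2} = -14669 + \frac{1391}{2} = - \frac{27947}{2}$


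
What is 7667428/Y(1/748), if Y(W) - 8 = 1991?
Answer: 7667428/1999 ≈ 3835.6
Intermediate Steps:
Y(W) = 1999 (Y(W) = 8 + 1991 = 1999)
7667428/Y(1/748) = 7667428/1999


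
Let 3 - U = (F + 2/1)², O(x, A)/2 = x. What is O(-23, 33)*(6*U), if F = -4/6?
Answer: -1012/3 ≈ -337.33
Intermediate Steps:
O(x, A) = 2*x
F = -⅔ (F = -4*⅙ = -⅔ ≈ -0.66667)
U = 11/9 (U = 3 - (-⅔ + 2/1)² = 3 - (-⅔ + 2*1)² = 3 - (-⅔ + 2)² = 3 - (4/3)² = 3 - 1*16/9 = 3 - 16/9 = 11/9 ≈ 1.2222)
O(-23, 33)*(6*U) = (2*(-23))*(6*(11/9)) = -46*22/3 = -1012/3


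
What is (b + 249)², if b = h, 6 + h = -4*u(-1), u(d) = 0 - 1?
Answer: 61009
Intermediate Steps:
u(d) = -1
h = -2 (h = -6 - 4*(-1) = -6 + 4 = -2)
b = -2
(b + 249)² = (-2 + 249)² = 247² = 61009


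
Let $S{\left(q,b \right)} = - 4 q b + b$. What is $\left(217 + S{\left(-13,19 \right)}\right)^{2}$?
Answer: $1498176$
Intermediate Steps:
$S{\left(q,b \right)} = b - 4 b q$ ($S{\left(q,b \right)} = - 4 b q + b = b - 4 b q$)
$\left(217 + S{\left(-13,19 \right)}\right)^{2} = \left(217 + 19 \left(1 - -52\right)\right)^{2} = \left(217 + 19 \left(1 + 52\right)\right)^{2} = \left(217 + 19 \cdot 53\right)^{2} = \left(217 + 1007\right)^{2} = 1224^{2} = 1498176$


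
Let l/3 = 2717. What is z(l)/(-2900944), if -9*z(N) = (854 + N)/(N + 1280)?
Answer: 9005/246229225776 ≈ 3.6572e-8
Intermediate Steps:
l = 8151 (l = 3*2717 = 8151)
z(N) = -(854 + N)/(9*(1280 + N)) (z(N) = -(854 + N)/(9*(N + 1280)) = -(854 + N)/(9*(1280 + N)))
z(l)/(-2900944) = ((-854 - 1*8151)/(9*(1280 + 8151)))/(-2900944) = ((1/9)*(-854 - 8151)/9431)*(-1/2900944) = ((1/9)*(1/9431)*(-9005))*(-1/2900944) = -9005/84879*(-1/2900944) = 9005/246229225776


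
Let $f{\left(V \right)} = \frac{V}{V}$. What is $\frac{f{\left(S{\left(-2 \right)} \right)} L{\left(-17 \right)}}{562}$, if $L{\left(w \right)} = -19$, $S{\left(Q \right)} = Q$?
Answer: $- \frac{19}{562} \approx -0.033808$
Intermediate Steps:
$f{\left(V \right)} = 1$
$\frac{f{\left(S{\left(-2 \right)} \right)} L{\left(-17 \right)}}{562} = \frac{1 \left(-19\right)}{562} = \left(-19\right) \frac{1}{562} = - \frac{19}{562}$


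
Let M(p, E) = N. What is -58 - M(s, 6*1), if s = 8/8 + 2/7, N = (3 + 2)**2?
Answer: -83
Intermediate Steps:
N = 25 (N = 5**2 = 25)
s = 9/7 (s = 8*(1/8) + 2*(1/7) = 1 + 2/7 = 9/7 ≈ 1.2857)
M(p, E) = 25
-58 - M(s, 6*1) = -58 - 1*25 = -58 - 25 = -83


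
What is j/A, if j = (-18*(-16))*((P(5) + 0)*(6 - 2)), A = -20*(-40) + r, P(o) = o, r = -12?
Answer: 1440/197 ≈ 7.3096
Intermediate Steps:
A = 788 (A = -20*(-40) - 12 = 800 - 12 = 788)
j = 5760 (j = (-18*(-16))*((5 + 0)*(6 - 2)) = 288*(5*4) = 288*20 = 5760)
j/A = 5760/788 = 5760*(1/788) = 1440/197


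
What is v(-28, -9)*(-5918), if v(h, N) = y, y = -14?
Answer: 82852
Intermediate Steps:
v(h, N) = -14
v(-28, -9)*(-5918) = -14*(-5918) = 82852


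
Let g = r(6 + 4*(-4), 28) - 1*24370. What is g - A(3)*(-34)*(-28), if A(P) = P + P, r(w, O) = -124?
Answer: -30206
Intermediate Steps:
A(P) = 2*P
g = -24494 (g = -124 - 1*24370 = -124 - 24370 = -24494)
g - A(3)*(-34)*(-28) = -24494 - (2*3)*(-34)*(-28) = -24494 - 6*(-34)*(-28) = -24494 - (-204)*(-28) = -24494 - 1*5712 = -24494 - 5712 = -30206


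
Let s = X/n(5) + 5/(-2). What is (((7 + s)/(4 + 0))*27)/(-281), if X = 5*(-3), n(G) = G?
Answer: -81/2248 ≈ -0.036032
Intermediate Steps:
X = -15
s = -11/2 (s = -15/5 + 5/(-2) = -15*⅕ + 5*(-½) = -3 - 5/2 = -11/2 ≈ -5.5000)
(((7 + s)/(4 + 0))*27)/(-281) = (((7 - 11/2)/(4 + 0))*27)/(-281) = (((3/2)/4)*27)*(-1/281) = (((3/2)*(¼))*27)*(-1/281) = ((3/8)*27)*(-1/281) = (81/8)*(-1/281) = -81/2248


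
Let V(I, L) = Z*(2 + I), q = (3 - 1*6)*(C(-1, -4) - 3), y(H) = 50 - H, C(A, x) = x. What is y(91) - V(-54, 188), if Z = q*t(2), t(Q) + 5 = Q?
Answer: -3317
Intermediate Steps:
t(Q) = -5 + Q
q = 21 (q = (3 - 1*6)*(-4 - 3) = (3 - 6)*(-7) = -3*(-7) = 21)
Z = -63 (Z = 21*(-5 + 2) = 21*(-3) = -63)
V(I, L) = -126 - 63*I (V(I, L) = -63*(2 + I) = -126 - 63*I)
y(91) - V(-54, 188) = (50 - 1*91) - (-126 - 63*(-54)) = (50 - 91) - (-126 + 3402) = -41 - 1*3276 = -41 - 3276 = -3317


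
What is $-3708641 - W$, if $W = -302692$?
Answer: $-3405949$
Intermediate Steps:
$-3708641 - W = -3708641 - -302692 = -3708641 + 302692 = -3405949$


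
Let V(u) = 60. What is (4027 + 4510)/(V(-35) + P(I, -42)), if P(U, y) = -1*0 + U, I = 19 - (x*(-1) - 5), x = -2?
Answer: 8537/82 ≈ 104.11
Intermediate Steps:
I = 22 (I = 19 - (-2*(-1) - 5) = 19 - (2 - 5) = 19 - 1*(-3) = 19 + 3 = 22)
P(U, y) = U (P(U, y) = 0 + U = U)
(4027 + 4510)/(V(-35) + P(I, -42)) = (4027 + 4510)/(60 + 22) = 8537/82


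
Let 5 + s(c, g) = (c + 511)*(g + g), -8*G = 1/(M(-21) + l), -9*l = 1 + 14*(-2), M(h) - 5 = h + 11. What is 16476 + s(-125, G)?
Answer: 66077/4 ≈ 16519.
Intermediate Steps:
M(h) = 16 + h (M(h) = 5 + (h + 11) = 5 + (11 + h) = 16 + h)
l = 3 (l = -(1 + 14*(-2))/9 = -(1 - 28)/9 = -⅑*(-27) = 3)
G = 1/16 (G = -1/(8*((16 - 21) + 3)) = -1/(8*(-5 + 3)) = -⅛/(-2) = -⅛*(-½) = 1/16 ≈ 0.062500)
s(c, g) = -5 + 2*g*(511 + c) (s(c, g) = -5 + (c + 511)*(g + g) = -5 + (511 + c)*(2*g) = -5 + 2*g*(511 + c))
16476 + s(-125, G) = 16476 + (-5 + 1022*(1/16) + 2*(-125)*(1/16)) = 16476 + (-5 + 511/8 - 125/8) = 16476 + 173/4 = 66077/4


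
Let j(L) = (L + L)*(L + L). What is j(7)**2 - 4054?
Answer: 34362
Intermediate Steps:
j(L) = 4*L**2 (j(L) = (2*L)*(2*L) = 4*L**2)
j(7)**2 - 4054 = (4*7**2)**2 - 4054 = (4*49)**2 - 4054 = 196**2 - 4054 = 38416 - 4054 = 34362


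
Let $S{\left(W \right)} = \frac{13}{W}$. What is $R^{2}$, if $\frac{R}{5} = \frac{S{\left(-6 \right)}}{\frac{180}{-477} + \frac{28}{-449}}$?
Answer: $\frac{2392605708025}{3941830656} \approx 606.98$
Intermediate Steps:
$R = \frac{1546805}{62784}$ ($R = 5 \frac{13 \frac{1}{-6}}{\frac{180}{-477} + \frac{28}{-449}} = 5 \frac{13 \left(- \frac{1}{6}\right)}{180 \left(- \frac{1}{477}\right) + 28 \left(- \frac{1}{449}\right)} = 5 \left(- \frac{13}{6 \left(- \frac{20}{53} - \frac{28}{449}\right)}\right) = 5 \left(- \frac{13}{6 \left(- \frac{10464}{23797}\right)}\right) = 5 \left(\left(- \frac{13}{6}\right) \left(- \frac{23797}{10464}\right)\right) = 5 \cdot \frac{309361}{62784} = \frac{1546805}{62784} \approx 24.637$)
$R^{2} = \left(\frac{1546805}{62784}\right)^{2} = \frac{2392605708025}{3941830656}$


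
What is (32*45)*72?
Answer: 103680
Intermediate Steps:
(32*45)*72 = 1440*72 = 103680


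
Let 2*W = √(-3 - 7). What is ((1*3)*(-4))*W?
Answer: -6*I*√10 ≈ -18.974*I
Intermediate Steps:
W = I*√10/2 (W = √(-3 - 7)/2 = √(-10)/2 = (I*√10)/2 = I*√10/2 ≈ 1.5811*I)
((1*3)*(-4))*W = ((1*3)*(-4))*(I*√10/2) = (3*(-4))*(I*√10/2) = -6*I*√10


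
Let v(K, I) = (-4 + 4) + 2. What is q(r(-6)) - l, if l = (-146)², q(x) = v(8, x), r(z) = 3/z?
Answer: -21314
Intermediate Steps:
v(K, I) = 2 (v(K, I) = 0 + 2 = 2)
q(x) = 2
l = 21316
q(r(-6)) - l = 2 - 1*21316 = 2 - 21316 = -21314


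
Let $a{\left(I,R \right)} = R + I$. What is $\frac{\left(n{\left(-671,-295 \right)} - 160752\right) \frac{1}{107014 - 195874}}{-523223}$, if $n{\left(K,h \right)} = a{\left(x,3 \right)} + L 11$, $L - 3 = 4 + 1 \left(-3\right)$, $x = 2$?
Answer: $- \frac{160703}{46493595780} \approx -3.4565 \cdot 10^{-6}$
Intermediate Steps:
$a{\left(I,R \right)} = I + R$
$L = 4$ ($L = 3 + \left(4 + 1 \left(-3\right)\right) = 3 + \left(4 - 3\right) = 3 + 1 = 4$)
$n{\left(K,h \right)} = 49$ ($n{\left(K,h \right)} = \left(2 + 3\right) + 4 \cdot 11 = 5 + 44 = 49$)
$\frac{\left(n{\left(-671,-295 \right)} - 160752\right) \frac{1}{107014 - 195874}}{-523223} = \frac{\left(49 - 160752\right) \frac{1}{107014 - 195874}}{-523223} = - \frac{160703}{-88860} \left(- \frac{1}{523223}\right) = \left(-160703\right) \left(- \frac{1}{88860}\right) \left(- \frac{1}{523223}\right) = \frac{160703}{88860} \left(- \frac{1}{523223}\right) = - \frac{160703}{46493595780}$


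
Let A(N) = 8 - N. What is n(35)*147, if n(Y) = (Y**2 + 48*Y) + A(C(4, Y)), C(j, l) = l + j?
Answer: 422478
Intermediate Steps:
C(j, l) = j + l
n(Y) = 4 + Y**2 + 47*Y (n(Y) = (Y**2 + 48*Y) + (8 - (4 + Y)) = (Y**2 + 48*Y) + (8 + (-4 - Y)) = (Y**2 + 48*Y) + (4 - Y) = 4 + Y**2 + 47*Y)
n(35)*147 = (4 + 35**2 + 47*35)*147 = (4 + 1225 + 1645)*147 = 2874*147 = 422478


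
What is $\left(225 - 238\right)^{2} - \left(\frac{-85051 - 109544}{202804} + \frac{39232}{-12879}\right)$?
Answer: $\frac{451875844537}{2611912716} \approx 173.01$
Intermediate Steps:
$\left(225 - 238\right)^{2} - \left(\frac{-85051 - 109544}{202804} + \frac{39232}{-12879}\right) = \left(-13\right)^{2} - \left(\left(-194595\right) \frac{1}{202804} + 39232 \left(- \frac{1}{12879}\right)\right) = 169 - \left(- \frac{194595}{202804} - \frac{39232}{12879}\right) = 169 - - \frac{10462595533}{2611912716} = 169 + \frac{10462595533}{2611912716} = \frac{451875844537}{2611912716}$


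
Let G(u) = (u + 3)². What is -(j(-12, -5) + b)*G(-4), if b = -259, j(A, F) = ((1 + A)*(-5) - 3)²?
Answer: -2445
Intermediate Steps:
j(A, F) = (-8 - 5*A)² (j(A, F) = ((-5 - 5*A) - 3)² = (-8 - 5*A)²)
G(u) = (3 + u)²
-(j(-12, -5) + b)*G(-4) = -((8 + 5*(-12))² - 259)*(3 - 4)² = -((8 - 60)² - 259)*(-1)² = -((-52)² - 259) = -(2704 - 259) = -2445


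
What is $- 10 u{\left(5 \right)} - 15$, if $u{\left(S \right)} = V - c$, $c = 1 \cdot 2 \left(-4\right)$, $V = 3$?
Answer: $-125$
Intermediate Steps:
$c = -8$ ($c = 2 \left(-4\right) = -8$)
$u{\left(S \right)} = 11$ ($u{\left(S \right)} = 3 - -8 = 3 + 8 = 11$)
$- 10 u{\left(5 \right)} - 15 = \left(-10\right) 11 - 15 = -110 - 15 = -125$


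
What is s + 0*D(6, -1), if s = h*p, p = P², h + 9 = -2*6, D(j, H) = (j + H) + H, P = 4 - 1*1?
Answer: -189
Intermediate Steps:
P = 3 (P = 4 - 1 = 3)
D(j, H) = j + 2*H (D(j, H) = (H + j) + H = j + 2*H)
h = -21 (h = -9 - 2*6 = -9 - 12 = -21)
p = 9 (p = 3² = 9)
s = -189 (s = -21*9 = -189)
s + 0*D(6, -1) = -189 + 0*(6 + 2*(-1)) = -189 + 0*(6 - 2) = -189 + 0*4 = -189 + 0 = -189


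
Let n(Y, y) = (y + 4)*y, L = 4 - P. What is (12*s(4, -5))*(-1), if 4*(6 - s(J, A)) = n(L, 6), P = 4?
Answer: 108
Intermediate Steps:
L = 0 (L = 4 - 1*4 = 4 - 4 = 0)
n(Y, y) = y*(4 + y) (n(Y, y) = (4 + y)*y = y*(4 + y))
s(J, A) = -9 (s(J, A) = 6 - 3*(4 + 6)/2 = 6 - 3*10/2 = 6 - ¼*60 = 6 - 15 = -9)
(12*s(4, -5))*(-1) = (12*(-9))*(-1) = -108*(-1) = 108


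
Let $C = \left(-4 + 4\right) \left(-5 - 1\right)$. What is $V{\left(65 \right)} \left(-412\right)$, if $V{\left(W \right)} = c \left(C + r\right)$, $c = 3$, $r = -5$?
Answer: $6180$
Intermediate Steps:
$C = 0$ ($C = 0 \left(-6\right) = 0$)
$V{\left(W \right)} = -15$ ($V{\left(W \right)} = 3 \left(0 - 5\right) = 3 \left(-5\right) = -15$)
$V{\left(65 \right)} \left(-412\right) = \left(-15\right) \left(-412\right) = 6180$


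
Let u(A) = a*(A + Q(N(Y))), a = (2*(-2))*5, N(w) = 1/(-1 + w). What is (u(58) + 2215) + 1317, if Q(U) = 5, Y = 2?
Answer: 2272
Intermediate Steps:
a = -20 (a = -4*5 = -20)
u(A) = -100 - 20*A (u(A) = -20*(A + 5) = -20*(5 + A) = -100 - 20*A)
(u(58) + 2215) + 1317 = ((-100 - 20*58) + 2215) + 1317 = ((-100 - 1160) + 2215) + 1317 = (-1260 + 2215) + 1317 = 955 + 1317 = 2272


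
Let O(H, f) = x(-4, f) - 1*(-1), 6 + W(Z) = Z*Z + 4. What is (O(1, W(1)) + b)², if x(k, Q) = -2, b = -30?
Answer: 961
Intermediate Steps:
W(Z) = -2 + Z² (W(Z) = -6 + (Z*Z + 4) = -6 + (Z² + 4) = -6 + (4 + Z²) = -2 + Z²)
O(H, f) = -1 (O(H, f) = -2 - 1*(-1) = -2 + 1 = -1)
(O(1, W(1)) + b)² = (-1 - 30)² = (-31)² = 961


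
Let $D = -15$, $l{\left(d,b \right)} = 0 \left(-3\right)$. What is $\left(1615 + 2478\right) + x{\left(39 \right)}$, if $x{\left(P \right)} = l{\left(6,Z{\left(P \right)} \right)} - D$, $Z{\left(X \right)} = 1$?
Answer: $4108$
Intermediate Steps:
$l{\left(d,b \right)} = 0$
$x{\left(P \right)} = 15$ ($x{\left(P \right)} = 0 - -15 = 0 + 15 = 15$)
$\left(1615 + 2478\right) + x{\left(39 \right)} = \left(1615 + 2478\right) + 15 = 4093 + 15 = 4108$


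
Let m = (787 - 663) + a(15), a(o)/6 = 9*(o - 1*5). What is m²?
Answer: 440896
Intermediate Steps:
a(o) = -270 + 54*o (a(o) = 6*(9*(o - 1*5)) = 6*(9*(o - 5)) = 6*(9*(-5 + o)) = 6*(-45 + 9*o) = -270 + 54*o)
m = 664 (m = (787 - 663) + (-270 + 54*15) = 124 + (-270 + 810) = 124 + 540 = 664)
m² = 664² = 440896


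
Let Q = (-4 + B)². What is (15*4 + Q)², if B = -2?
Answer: 9216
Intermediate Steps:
Q = 36 (Q = (-4 - 2)² = (-6)² = 36)
(15*4 + Q)² = (15*4 + 36)² = (60 + 36)² = 96² = 9216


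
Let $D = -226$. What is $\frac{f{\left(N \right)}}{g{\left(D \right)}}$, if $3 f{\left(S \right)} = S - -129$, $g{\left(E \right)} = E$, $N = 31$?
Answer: $- \frac{80}{339} \approx -0.23599$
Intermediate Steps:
$f{\left(S \right)} = 43 + \frac{S}{3}$ ($f{\left(S \right)} = \frac{S - -129}{3} = \frac{S + 129}{3} = \frac{129 + S}{3} = 43 + \frac{S}{3}$)
$\frac{f{\left(N \right)}}{g{\left(D \right)}} = \frac{43 + \frac{1}{3} \cdot 31}{-226} = \left(43 + \frac{31}{3}\right) \left(- \frac{1}{226}\right) = \frac{160}{3} \left(- \frac{1}{226}\right) = - \frac{80}{339}$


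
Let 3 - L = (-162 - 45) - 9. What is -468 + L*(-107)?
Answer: -23901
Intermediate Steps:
L = 219 (L = 3 - ((-162 - 45) - 9) = 3 - (-207 - 9) = 3 - 1*(-216) = 3 + 216 = 219)
-468 + L*(-107) = -468 + 219*(-107) = -468 - 23433 = -23901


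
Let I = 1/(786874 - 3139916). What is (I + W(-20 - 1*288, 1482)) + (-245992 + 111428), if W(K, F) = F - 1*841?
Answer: -315126443767/2353042 ≈ -1.3392e+5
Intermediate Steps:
W(K, F) = -841 + F (W(K, F) = F - 841 = -841 + F)
I = -1/2353042 (I = 1/(-2353042) = -1/2353042 ≈ -4.2498e-7)
(I + W(-20 - 1*288, 1482)) + (-245992 + 111428) = (-1/2353042 + (-841 + 1482)) + (-245992 + 111428) = (-1/2353042 + 641) - 134564 = 1508299921/2353042 - 134564 = -315126443767/2353042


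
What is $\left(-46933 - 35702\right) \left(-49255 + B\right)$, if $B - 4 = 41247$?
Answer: $661410540$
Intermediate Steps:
$B = 41251$ ($B = 4 + 41247 = 41251$)
$\left(-46933 - 35702\right) \left(-49255 + B\right) = \left(-46933 - 35702\right) \left(-49255 + 41251\right) = \left(-82635\right) \left(-8004\right) = 661410540$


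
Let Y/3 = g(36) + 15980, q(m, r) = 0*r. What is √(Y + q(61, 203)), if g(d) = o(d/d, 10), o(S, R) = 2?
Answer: √47946 ≈ 218.97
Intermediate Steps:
q(m, r) = 0
g(d) = 2
Y = 47946 (Y = 3*(2 + 15980) = 3*15982 = 47946)
√(Y + q(61, 203)) = √(47946 + 0) = √47946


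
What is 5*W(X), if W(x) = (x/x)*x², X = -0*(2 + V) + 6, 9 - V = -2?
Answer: 180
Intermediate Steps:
V = 11 (V = 9 - 1*(-2) = 9 + 2 = 11)
X = 6 (X = -0*(2 + 11) + 6 = -0*13 + 6 = -2*0 + 6 = 0 + 6 = 6)
W(x) = x² (W(x) = 1*x² = x²)
5*W(X) = 5*6² = 5*36 = 180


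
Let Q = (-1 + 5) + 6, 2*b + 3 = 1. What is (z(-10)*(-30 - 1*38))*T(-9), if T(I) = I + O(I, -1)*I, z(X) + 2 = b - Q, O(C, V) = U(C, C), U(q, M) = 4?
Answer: -39780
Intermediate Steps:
b = -1 (b = -3/2 + (1/2)*1 = -3/2 + 1/2 = -1)
O(C, V) = 4
Q = 10 (Q = 4 + 6 = 10)
z(X) = -13 (z(X) = -2 + (-1 - 1*10) = -2 + (-1 - 10) = -2 - 11 = -13)
T(I) = 5*I (T(I) = I + 4*I = 5*I)
(z(-10)*(-30 - 1*38))*T(-9) = (-13*(-30 - 1*38))*(5*(-9)) = -13*(-30 - 38)*(-45) = -13*(-68)*(-45) = 884*(-45) = -39780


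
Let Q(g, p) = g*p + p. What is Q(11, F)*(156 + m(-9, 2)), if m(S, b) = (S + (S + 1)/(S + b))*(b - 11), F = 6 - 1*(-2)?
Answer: 152352/7 ≈ 21765.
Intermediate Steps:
F = 8 (F = 6 + 2 = 8)
Q(g, p) = p + g*p
m(S, b) = (-11 + b)*(S + (1 + S)/(S + b)) (m(S, b) = (S + (1 + S)/(S + b))*(-11 + b) = (-11 + b)*(S + (1 + S)/(S + b)))
Q(11, F)*(156 + m(-9, 2)) = (8*(1 + 11))*(156 + (-11 + 2 - 11*(-9) - 11*(-9)**2 - 9*2**2 + 2*(-9)**2 - 10*(-9)*2)/(-9 + 2)) = (8*12)*(156 + (-11 + 2 + 99 - 11*81 - 9*4 + 2*81 + 180)/(-7)) = 96*(156 - (-11 + 2 + 99 - 891 - 36 + 162 + 180)/7) = 96*(156 - 1/7*(-495)) = 96*(156 + 495/7) = 96*(1587/7) = 152352/7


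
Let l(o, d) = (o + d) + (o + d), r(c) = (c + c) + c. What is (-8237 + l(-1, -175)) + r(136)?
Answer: -8181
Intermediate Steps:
r(c) = 3*c (r(c) = 2*c + c = 3*c)
l(o, d) = 2*d + 2*o (l(o, d) = (d + o) + (d + o) = 2*d + 2*o)
(-8237 + l(-1, -175)) + r(136) = (-8237 + (2*(-175) + 2*(-1))) + 3*136 = (-8237 + (-350 - 2)) + 408 = (-8237 - 352) + 408 = -8589 + 408 = -8181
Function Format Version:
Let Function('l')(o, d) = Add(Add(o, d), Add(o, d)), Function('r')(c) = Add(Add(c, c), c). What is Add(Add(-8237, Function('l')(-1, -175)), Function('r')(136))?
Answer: -8181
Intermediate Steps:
Function('r')(c) = Mul(3, c) (Function('r')(c) = Add(Mul(2, c), c) = Mul(3, c))
Function('l')(o, d) = Add(Mul(2, d), Mul(2, o)) (Function('l')(o, d) = Add(Add(d, o), Add(d, o)) = Add(Mul(2, d), Mul(2, o)))
Add(Add(-8237, Function('l')(-1, -175)), Function('r')(136)) = Add(Add(-8237, Add(Mul(2, -175), Mul(2, -1))), Mul(3, 136)) = Add(Add(-8237, Add(-350, -2)), 408) = Add(Add(-8237, -352), 408) = Add(-8589, 408) = -8181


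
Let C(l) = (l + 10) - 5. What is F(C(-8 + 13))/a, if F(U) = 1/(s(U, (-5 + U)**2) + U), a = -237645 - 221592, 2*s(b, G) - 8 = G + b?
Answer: -2/28931931 ≈ -6.9128e-8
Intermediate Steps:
s(b, G) = 4 + G/2 + b/2 (s(b, G) = 4 + (G + b)/2 = 4 + (G/2 + b/2) = 4 + G/2 + b/2)
C(l) = 5 + l (C(l) = (10 + l) - 5 = 5 + l)
a = -459237
F(U) = 1/(4 + (-5 + U)**2/2 + 3*U/2) (F(U) = 1/((4 + (-5 + U)**2/2 + U/2) + U) = 1/((4 + U/2 + (-5 + U)**2/2) + U) = 1/(4 + (-5 + U)**2/2 + 3*U/2))
F(C(-8 + 13))/a = (2/(33 + (5 + (-8 + 13))**2 - 7*(5 + (-8 + 13))))/(-459237) = (2/(33 + (5 + 5)**2 - 7*(5 + 5)))*(-1/459237) = (2/(33 + 10**2 - 7*10))*(-1/459237) = (2/(33 + 100 - 70))*(-1/459237) = (2/63)*(-1/459237) = -2/28931931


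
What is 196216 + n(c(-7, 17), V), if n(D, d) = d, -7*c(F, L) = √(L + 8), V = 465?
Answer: 196681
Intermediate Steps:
c(F, L) = -√(8 + L)/7 (c(F, L) = -√(L + 8)/7 = -√(8 + L)/7)
196216 + n(c(-7, 17), V) = 196216 + 465 = 196681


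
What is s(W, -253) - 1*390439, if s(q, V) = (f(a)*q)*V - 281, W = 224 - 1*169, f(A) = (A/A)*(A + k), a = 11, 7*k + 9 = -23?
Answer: -3361215/7 ≈ -4.8017e+5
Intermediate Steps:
k = -32/7 (k = -9/7 + (⅐)*(-23) = -9/7 - 23/7 = -32/7 ≈ -4.5714)
f(A) = -32/7 + A (f(A) = (A/A)*(A - 32/7) = 1*(-32/7 + A) = -32/7 + A)
W = 55 (W = 224 - 169 = 55)
s(q, V) = -281 + 45*V*q/7 (s(q, V) = ((-32/7 + 11)*q)*V - 281 = (45*q/7)*V - 281 = 45*V*q/7 - 281 = -281 + 45*V*q/7)
s(W, -253) - 1*390439 = (-281 + (45/7)*(-253)*55) - 1*390439 = (-281 - 626175/7) - 390439 = -628142/7 - 390439 = -3361215/7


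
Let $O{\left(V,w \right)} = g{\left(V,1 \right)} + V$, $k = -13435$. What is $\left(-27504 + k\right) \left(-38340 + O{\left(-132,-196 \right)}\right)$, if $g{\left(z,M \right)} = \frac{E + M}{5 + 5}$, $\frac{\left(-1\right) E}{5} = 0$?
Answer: $\frac{15750011141}{10} \approx 1.575 \cdot 10^{9}$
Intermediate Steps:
$E = 0$ ($E = \left(-5\right) 0 = 0$)
$g{\left(z,M \right)} = \frac{M}{10}$ ($g{\left(z,M \right)} = \frac{0 + M}{5 + 5} = \frac{M}{10}$)
$O{\left(V,w \right)} = \frac{1}{10} + V$ ($O{\left(V,w \right)} = \frac{1}{10} \cdot 1 + V = \frac{1}{10} + V$)
$\left(-27504 + k\right) \left(-38340 + O{\left(-132,-196 \right)}\right) = \left(-27504 - 13435\right) \left(-38340 + \left(\frac{1}{10} - 132\right)\right) = - 40939 \left(-38340 - \frac{1319}{10}\right) = \left(-40939\right) \left(- \frac{384719}{10}\right) = \frac{15750011141}{10}$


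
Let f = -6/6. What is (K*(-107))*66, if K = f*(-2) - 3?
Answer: 7062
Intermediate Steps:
f = -1 (f = -6*⅙ = -1)
K = -1 (K = -1*(-2) - 3 = 2 - 3 = -1)
(K*(-107))*66 = -1*(-107)*66 = 107*66 = 7062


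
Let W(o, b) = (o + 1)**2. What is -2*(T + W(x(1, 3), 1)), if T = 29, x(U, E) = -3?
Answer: -66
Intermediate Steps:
W(o, b) = (1 + o)**2
-2*(T + W(x(1, 3), 1)) = -2*(29 + (1 - 3)**2) = -2*(29 + (-2)**2) = -2*(29 + 4) = -2*33 = -66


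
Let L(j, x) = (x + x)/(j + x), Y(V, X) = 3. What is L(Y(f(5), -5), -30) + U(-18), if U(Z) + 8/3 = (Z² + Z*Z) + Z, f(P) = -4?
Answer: 5666/9 ≈ 629.56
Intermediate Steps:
U(Z) = -8/3 + Z + 2*Z² (U(Z) = -8/3 + ((Z² + Z*Z) + Z) = -8/3 + ((Z² + Z²) + Z) = -8/3 + (2*Z² + Z) = -8/3 + (Z + 2*Z²) = -8/3 + Z + 2*Z²)
L(j, x) = 2*x/(j + x) (L(j, x) = (2*x)/(j + x) = 2*x/(j + x))
L(Y(f(5), -5), -30) + U(-18) = 2*(-30)/(3 - 30) + (-8/3 - 18 + 2*(-18)²) = 2*(-30)/(-27) + (-8/3 - 18 + 2*324) = 2*(-30)*(-1/27) + (-8/3 - 18 + 648) = 20/9 + 1882/3 = 5666/9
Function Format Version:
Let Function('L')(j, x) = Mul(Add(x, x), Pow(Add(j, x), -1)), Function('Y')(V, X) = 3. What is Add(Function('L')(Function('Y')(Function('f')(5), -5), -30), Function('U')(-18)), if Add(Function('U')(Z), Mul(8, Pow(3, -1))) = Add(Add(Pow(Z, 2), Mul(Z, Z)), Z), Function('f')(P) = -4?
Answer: Rational(5666, 9) ≈ 629.56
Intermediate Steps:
Function('U')(Z) = Add(Rational(-8, 3), Z, Mul(2, Pow(Z, 2))) (Function('U')(Z) = Add(Rational(-8, 3), Add(Add(Pow(Z, 2), Mul(Z, Z)), Z)) = Add(Rational(-8, 3), Add(Add(Pow(Z, 2), Pow(Z, 2)), Z)) = Add(Rational(-8, 3), Add(Mul(2, Pow(Z, 2)), Z)) = Add(Rational(-8, 3), Add(Z, Mul(2, Pow(Z, 2)))) = Add(Rational(-8, 3), Z, Mul(2, Pow(Z, 2))))
Function('L')(j, x) = Mul(2, x, Pow(Add(j, x), -1)) (Function('L')(j, x) = Mul(Mul(2, x), Pow(Add(j, x), -1)) = Mul(2, x, Pow(Add(j, x), -1)))
Add(Function('L')(Function('Y')(Function('f')(5), -5), -30), Function('U')(-18)) = Add(Mul(2, -30, Pow(Add(3, -30), -1)), Add(Rational(-8, 3), -18, Mul(2, Pow(-18, 2)))) = Add(Mul(2, -30, Pow(-27, -1)), Add(Rational(-8, 3), -18, Mul(2, 324))) = Add(Mul(2, -30, Rational(-1, 27)), Add(Rational(-8, 3), -18, 648)) = Add(Rational(20, 9), Rational(1882, 3)) = Rational(5666, 9)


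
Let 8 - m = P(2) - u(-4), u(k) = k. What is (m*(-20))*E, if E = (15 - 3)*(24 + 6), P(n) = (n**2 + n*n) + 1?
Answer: 36000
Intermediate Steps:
P(n) = 1 + 2*n**2 (P(n) = (n**2 + n**2) + 1 = 2*n**2 + 1 = 1 + 2*n**2)
E = 360 (E = 12*30 = 360)
m = -5 (m = 8 - ((1 + 2*2**2) - 1*(-4)) = 8 - ((1 + 2*4) + 4) = 8 - ((1 + 8) + 4) = 8 - (9 + 4) = 8 - 1*13 = 8 - 13 = -5)
(m*(-20))*E = -5*(-20)*360 = 100*360 = 36000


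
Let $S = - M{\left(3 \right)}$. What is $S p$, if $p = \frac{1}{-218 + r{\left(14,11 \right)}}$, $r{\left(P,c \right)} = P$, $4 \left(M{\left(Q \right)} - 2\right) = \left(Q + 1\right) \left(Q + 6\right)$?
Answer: $\frac{11}{204} \approx 0.053922$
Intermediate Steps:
$M{\left(Q \right)} = 2 + \frac{\left(1 + Q\right) \left(6 + Q\right)}{4}$ ($M{\left(Q \right)} = 2 + \frac{\left(Q + 1\right) \left(Q + 6\right)}{4} = 2 + \frac{\left(1 + Q\right) \left(6 + Q\right)}{4}$)
$S = -11$ ($S = - (\frac{7}{2} + \frac{3^{2}}{4} + \frac{7}{4} \cdot 3) = - (\frac{7}{2} + \frac{1}{4} \cdot 9 + \frac{21}{4}) = - (\frac{7}{2} + \frac{9}{4} + \frac{21}{4}) = \left(-1\right) 11 = -11$)
$p = - \frac{1}{204}$ ($p = \frac{1}{-218 + 14} = \frac{1}{-204} = - \frac{1}{204} \approx -0.004902$)
$S p = \left(-11\right) \left(- \frac{1}{204}\right) = \frac{11}{204}$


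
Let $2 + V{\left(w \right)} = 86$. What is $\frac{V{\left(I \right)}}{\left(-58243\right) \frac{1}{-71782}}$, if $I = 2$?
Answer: $\frac{6029688}{58243} \approx 103.53$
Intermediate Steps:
$V{\left(w \right)} = 84$ ($V{\left(w \right)} = -2 + 86 = 84$)
$\frac{V{\left(I \right)}}{\left(-58243\right) \frac{1}{-71782}} = \frac{84}{\left(-58243\right) \frac{1}{-71782}} = \frac{84}{\left(-58243\right) \left(- \frac{1}{71782}\right)} = \frac{84}{\frac{58243}{71782}} = 84 \cdot \frac{71782}{58243} = \frac{6029688}{58243}$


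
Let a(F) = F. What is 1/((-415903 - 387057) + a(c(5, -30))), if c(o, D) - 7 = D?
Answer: -1/802983 ≈ -1.2454e-6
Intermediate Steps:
c(o, D) = 7 + D
1/((-415903 - 387057) + a(c(5, -30))) = 1/((-415903 - 387057) + (7 - 30)) = 1/(-802960 - 23) = 1/(-802983) = -1/802983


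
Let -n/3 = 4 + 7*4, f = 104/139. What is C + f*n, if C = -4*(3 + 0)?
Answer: -11652/139 ≈ -83.827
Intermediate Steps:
f = 104/139 (f = 104*(1/139) = 104/139 ≈ 0.74820)
n = -96 (n = -3*(4 + 7*4) = -3*(4 + 28) = -3*32 = -96)
C = -12 (C = -4*3 = -12)
C + f*n = -12 + (104/139)*(-96) = -12 - 9984/139 = -11652/139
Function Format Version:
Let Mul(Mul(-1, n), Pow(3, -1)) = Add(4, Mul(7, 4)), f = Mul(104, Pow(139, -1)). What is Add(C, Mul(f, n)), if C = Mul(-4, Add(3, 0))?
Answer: Rational(-11652, 139) ≈ -83.827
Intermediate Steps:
f = Rational(104, 139) (f = Mul(104, Rational(1, 139)) = Rational(104, 139) ≈ 0.74820)
n = -96 (n = Mul(-3, Add(4, Mul(7, 4))) = Mul(-3, Add(4, 28)) = Mul(-3, 32) = -96)
C = -12 (C = Mul(-4, 3) = -12)
Add(C, Mul(f, n)) = Add(-12, Mul(Rational(104, 139), -96)) = Add(-12, Rational(-9984, 139)) = Rational(-11652, 139)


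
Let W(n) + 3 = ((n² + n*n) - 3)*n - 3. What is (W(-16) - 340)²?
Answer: 72080100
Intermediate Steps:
W(n) = -6 + n*(-3 + 2*n²) (W(n) = -3 + (((n² + n*n) - 3)*n - 3) = -3 + (((n² + n²) - 3)*n - 3) = -3 + ((2*n² - 3)*n - 3) = -3 + ((-3 + 2*n²)*n - 3) = -3 + (n*(-3 + 2*n²) - 3) = -3 + (-3 + n*(-3 + 2*n²)) = -6 + n*(-3 + 2*n²))
(W(-16) - 340)² = ((-6 - 3*(-16) + 2*(-16)³) - 340)² = ((-6 + 48 + 2*(-4096)) - 340)² = ((-6 + 48 - 8192) - 340)² = (-8150 - 340)² = (-8490)² = 72080100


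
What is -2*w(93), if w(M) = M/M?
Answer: -2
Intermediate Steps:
w(M) = 1
-2*w(93) = -2*1 = -2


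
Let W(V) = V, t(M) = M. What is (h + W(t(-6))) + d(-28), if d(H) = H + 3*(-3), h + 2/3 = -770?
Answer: -2441/3 ≈ -813.67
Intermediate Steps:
h = -2312/3 (h = -2/3 - 770 = -2312/3 ≈ -770.67)
d(H) = -9 + H (d(H) = H - 9 = -9 + H)
(h + W(t(-6))) + d(-28) = (-2312/3 - 6) + (-9 - 28) = -2330/3 - 37 = -2441/3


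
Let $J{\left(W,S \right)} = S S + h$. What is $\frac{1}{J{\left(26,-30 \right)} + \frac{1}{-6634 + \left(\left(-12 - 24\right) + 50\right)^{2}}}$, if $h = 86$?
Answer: $\frac{6438}{6347867} \approx 0.0010142$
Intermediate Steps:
$J{\left(W,S \right)} = 86 + S^{2}$ ($J{\left(W,S \right)} = S S + 86 = S^{2} + 86 = 86 + S^{2}$)
$\frac{1}{J{\left(26,-30 \right)} + \frac{1}{-6634 + \left(\left(-12 - 24\right) + 50\right)^{2}}} = \frac{1}{\left(86 + \left(-30\right)^{2}\right) + \frac{1}{-6634 + \left(\left(-12 - 24\right) + 50\right)^{2}}} = \frac{1}{\left(86 + 900\right) + \frac{1}{-6634 + \left(\left(-12 - 24\right) + 50\right)^{2}}} = \frac{1}{986 + \frac{1}{-6634 + \left(-36 + 50\right)^{2}}} = \frac{1}{986 + \frac{1}{-6634 + 14^{2}}} = \frac{1}{986 + \frac{1}{-6634 + 196}} = \frac{1}{986 + \frac{1}{-6438}} = \frac{1}{986 - \frac{1}{6438}} = \frac{1}{\frac{6347867}{6438}} = \frac{6438}{6347867}$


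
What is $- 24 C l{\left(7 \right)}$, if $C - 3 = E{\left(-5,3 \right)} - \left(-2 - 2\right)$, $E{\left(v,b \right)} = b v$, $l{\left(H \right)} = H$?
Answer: $1344$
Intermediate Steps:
$C = -8$ ($C = 3 + \left(3 \left(-5\right) - \left(-2 - 2\right)\right) = 3 - 11 = -8$)
$- 24 C l{\left(7 \right)} = \left(-24\right) \left(-8\right) 7 = 192 \cdot 7 = 1344$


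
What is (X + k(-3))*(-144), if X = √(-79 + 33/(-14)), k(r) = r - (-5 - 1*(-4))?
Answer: 288 - 72*I*√15946/7 ≈ 288.0 - 1298.9*I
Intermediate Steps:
k(r) = 1 + r (k(r) = r - (-5 + 4) = r - 1*(-1) = r + 1 = 1 + r)
X = I*√15946/14 (X = √(-79 + 33*(-1/14)) = √(-79 - 33/14) = √(-1139/14) = I*√15946/14 ≈ 9.0198*I)
(X + k(-3))*(-144) = (I*√15946/14 + (1 - 3))*(-144) = (I*√15946/14 - 2)*(-144) = (-2 + I*√15946/14)*(-144) = 288 - 72*I*√15946/7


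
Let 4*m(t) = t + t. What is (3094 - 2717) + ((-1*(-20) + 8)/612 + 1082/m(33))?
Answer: 744932/1683 ≈ 442.62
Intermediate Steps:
m(t) = t/2 (m(t) = (t + t)/4 = (2*t)/4 = t/2)
(3094 - 2717) + ((-1*(-20) + 8)/612 + 1082/m(33)) = (3094 - 2717) + ((-1*(-20) + 8)/612 + 1082/(((1/2)*33))) = 377 + ((20 + 8)*(1/612) + 1082/(33/2)) = 377 + (28*(1/612) + 1082*(2/33)) = 377 + (7/153 + 2164/33) = 377 + 110441/1683 = 744932/1683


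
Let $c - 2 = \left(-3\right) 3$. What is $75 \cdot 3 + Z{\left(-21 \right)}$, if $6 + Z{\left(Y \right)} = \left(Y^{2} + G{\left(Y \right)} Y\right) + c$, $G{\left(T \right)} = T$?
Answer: $1094$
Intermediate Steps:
$c = -7$ ($c = 2 - 9 = -7$)
$Z{\left(Y \right)} = -13 + 2 Y^{2}$ ($Z{\left(Y \right)} = -6 - \left(7 - Y^{2} - Y Y\right) = -6 + \left(\left(Y^{2} + Y^{2}\right) - 7\right) = -6 + \left(2 Y^{2} - 7\right) = -6 + \left(-7 + 2 Y^{2}\right) = -13 + 2 Y^{2}$)
$75 \cdot 3 + Z{\left(-21 \right)} = 75 \cdot 3 - \left(13 - 2 \left(-21\right)^{2}\right) = 225 + \left(-13 + 2 \cdot 441\right) = 225 + \left(-13 + 882\right) = 225 + 869 = 1094$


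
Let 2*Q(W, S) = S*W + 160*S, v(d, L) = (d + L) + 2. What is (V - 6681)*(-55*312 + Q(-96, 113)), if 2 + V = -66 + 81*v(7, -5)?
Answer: 87020200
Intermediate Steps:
v(d, L) = 2 + L + d (v(d, L) = (L + d) + 2 = 2 + L + d)
Q(W, S) = 80*S + S*W/2 (Q(W, S) = (S*W + 160*S)/2 = (160*S + S*W)/2 = 80*S + S*W/2)
V = 256 (V = -2 + (-66 + 81*(2 - 5 + 7)) = -2 + (-66 + 81*4) = -2 + (-66 + 324) = -2 + 258 = 256)
(V - 6681)*(-55*312 + Q(-96, 113)) = (256 - 6681)*(-55*312 + (½)*113*(160 - 96)) = -6425*(-17160 + (½)*113*64) = -6425*(-17160 + 3616) = -6425*(-13544) = 87020200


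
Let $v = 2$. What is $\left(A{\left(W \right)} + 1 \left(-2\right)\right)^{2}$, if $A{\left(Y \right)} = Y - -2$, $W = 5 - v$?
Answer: $9$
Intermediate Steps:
$W = 3$ ($W = 5 - 2 = 3$)
$A{\left(Y \right)} = 2 + Y$ ($A{\left(Y \right)} = Y + 2 = 2 + Y$)
$\left(A{\left(W \right)} + 1 \left(-2\right)\right)^{2} = \left(\left(2 + 3\right) + 1 \left(-2\right)\right)^{2} = \left(5 - 2\right)^{2} = 3^{2} = 9$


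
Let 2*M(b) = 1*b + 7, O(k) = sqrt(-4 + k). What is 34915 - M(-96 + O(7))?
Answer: 69919/2 - sqrt(3)/2 ≈ 34959.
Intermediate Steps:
M(b) = 7/2 + b/2 (M(b) = (1*b + 7)/2 = (b + 7)/2 = (7 + b)/2 = 7/2 + b/2)
34915 - M(-96 + O(7)) = 34915 - (7/2 + (-96 + sqrt(-4 + 7))/2) = 34915 - (7/2 + (-96 + sqrt(3))/2) = 34915 - (7/2 + (-48 + sqrt(3)/2)) = 34915 - (-89/2 + sqrt(3)/2) = 34915 + (89/2 - sqrt(3)/2) = 69919/2 - sqrt(3)/2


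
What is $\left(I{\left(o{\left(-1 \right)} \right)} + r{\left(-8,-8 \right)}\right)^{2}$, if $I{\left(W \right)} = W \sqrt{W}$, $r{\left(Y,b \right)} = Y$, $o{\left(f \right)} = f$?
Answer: $\left(8 + i\right)^{2} \approx 63.0 + 16.0 i$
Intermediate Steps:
$I{\left(W \right)} = W^{\frac{3}{2}}$
$\left(I{\left(o{\left(-1 \right)} \right)} + r{\left(-8,-8 \right)}\right)^{2} = \left(\left(-1\right)^{\frac{3}{2}} - 8\right)^{2} = \left(- i - 8\right)^{2} = \left(-8 - i\right)^{2}$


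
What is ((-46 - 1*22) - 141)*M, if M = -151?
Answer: 31559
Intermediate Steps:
((-46 - 1*22) - 141)*M = ((-46 - 1*22) - 141)*(-151) = ((-46 - 22) - 141)*(-151) = (-68 - 141)*(-151) = -209*(-151) = 31559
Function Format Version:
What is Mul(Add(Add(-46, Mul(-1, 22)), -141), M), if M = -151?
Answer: 31559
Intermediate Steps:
Mul(Add(Add(-46, Mul(-1, 22)), -141), M) = Mul(Add(Add(-46, Mul(-1, 22)), -141), -151) = Mul(Add(Add(-46, -22), -141), -151) = Mul(Add(-68, -141), -151) = Mul(-209, -151) = 31559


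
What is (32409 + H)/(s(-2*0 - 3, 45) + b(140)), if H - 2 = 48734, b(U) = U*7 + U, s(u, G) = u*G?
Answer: 16229/197 ≈ 82.381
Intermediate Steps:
s(u, G) = G*u
b(U) = 8*U (b(U) = 7*U + U = 8*U)
H = 48736 (H = 2 + 48734 = 48736)
(32409 + H)/(s(-2*0 - 3, 45) + b(140)) = (32409 + 48736)/(45*(-2*0 - 3) + 8*140) = 81145/(45*(0 - 3) + 1120) = 81145/(45*(-3) + 1120) = 81145/(-135 + 1120) = 81145/985 = 81145*(1/985) = 16229/197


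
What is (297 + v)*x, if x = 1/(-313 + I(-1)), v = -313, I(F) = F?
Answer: 8/157 ≈ 0.050955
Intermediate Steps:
x = -1/314 (x = 1/(-313 - 1) = 1/(-314) = -1/314 ≈ -0.0031847)
(297 + v)*x = (297 - 313)*(-1/314) = -16*(-1/314) = 8/157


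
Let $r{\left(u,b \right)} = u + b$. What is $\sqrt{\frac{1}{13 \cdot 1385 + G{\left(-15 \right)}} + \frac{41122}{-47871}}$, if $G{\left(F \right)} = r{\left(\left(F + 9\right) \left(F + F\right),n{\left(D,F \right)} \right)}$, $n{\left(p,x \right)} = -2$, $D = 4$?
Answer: $\frac{i \sqrt{892734815718735}}{32238459} \approx 0.9268 i$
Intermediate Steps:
$r{\left(u,b \right)} = b + u$
$G{\left(F \right)} = -2 + 2 F \left(9 + F\right)$ ($G{\left(F \right)} = -2 + \left(F + 9\right) \left(F + F\right) = -2 + \left(9 + F\right) 2 F = -2 + 2 F \left(9 + F\right)$)
$\sqrt{\frac{1}{13 \cdot 1385 + G{\left(-15 \right)}} + \frac{41122}{-47871}} = \sqrt{\frac{1}{13 \cdot 1385 - \left(2 + 30 \left(9 - 15\right)\right)} + \frac{41122}{-47871}} = \sqrt{\frac{1}{18005 - \left(2 + 30 \left(-6\right)\right)} + 41122 \left(- \frac{1}{47871}\right)} = \sqrt{\frac{1}{18005 + \left(-2 + 180\right)} - \frac{41122}{47871}} = \sqrt{\frac{1}{18005 + 178} - \frac{41122}{47871}} = \sqrt{\frac{1}{18183} - \frac{41122}{47871}} = \sqrt{- \frac{249224485}{290146131}} = \frac{i \sqrt{892734815718735}}{32238459}$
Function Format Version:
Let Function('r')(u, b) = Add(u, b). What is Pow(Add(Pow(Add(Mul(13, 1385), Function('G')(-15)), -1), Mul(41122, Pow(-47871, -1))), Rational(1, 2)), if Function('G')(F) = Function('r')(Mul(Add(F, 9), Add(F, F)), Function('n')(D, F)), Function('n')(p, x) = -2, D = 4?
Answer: Mul(Rational(1, 32238459), I, Pow(892734815718735, Rational(1, 2))) ≈ Mul(0.92680, I)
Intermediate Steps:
Function('r')(u, b) = Add(b, u)
Function('G')(F) = Add(-2, Mul(2, F, Add(9, F))) (Function('G')(F) = Add(-2, Mul(Add(F, 9), Add(F, F))) = Add(-2, Mul(Add(9, F), Mul(2, F))) = Add(-2, Mul(2, F, Add(9, F))))
Pow(Add(Pow(Add(Mul(13, 1385), Function('G')(-15)), -1), Mul(41122, Pow(-47871, -1))), Rational(1, 2)) = Pow(Add(Pow(Add(Mul(13, 1385), Add(-2, Mul(2, -15, Add(9, -15)))), -1), Mul(41122, Pow(-47871, -1))), Rational(1, 2)) = Pow(Add(Pow(Add(18005, Add(-2, Mul(2, -15, -6))), -1), Mul(41122, Rational(-1, 47871))), Rational(1, 2)) = Pow(Add(Pow(Add(18005, Add(-2, 180)), -1), Rational(-41122, 47871)), Rational(1, 2)) = Pow(Add(Pow(Add(18005, 178), -1), Rational(-41122, 47871)), Rational(1, 2)) = Pow(Add(Pow(18183, -1), Rational(-41122, 47871)), Rational(1, 2)) = Pow(Add(Rational(1, 18183), Rational(-41122, 47871)), Rational(1, 2)) = Pow(Rational(-249224485, 290146131), Rational(1, 2)) = Mul(Rational(1, 32238459), I, Pow(892734815718735, Rational(1, 2)))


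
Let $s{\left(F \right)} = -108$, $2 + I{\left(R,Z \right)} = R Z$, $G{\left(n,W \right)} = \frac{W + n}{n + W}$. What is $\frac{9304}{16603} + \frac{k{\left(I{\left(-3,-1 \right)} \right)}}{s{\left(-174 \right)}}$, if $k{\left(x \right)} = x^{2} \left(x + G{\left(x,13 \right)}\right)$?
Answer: $\frac{485813}{896562} \approx 0.54186$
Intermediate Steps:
$G{\left(n,W \right)} = 1$ ($G{\left(n,W \right)} = \frac{W + n}{W + n} = 1$)
$I{\left(R,Z \right)} = -2 + R Z$
$k{\left(x \right)} = x^{2} \left(1 + x\right)$ ($k{\left(x \right)} = x^{2} \left(x + 1\right) = x^{2} \left(1 + x\right)$)
$\frac{9304}{16603} + \frac{k{\left(I{\left(-3,-1 \right)} \right)}}{s{\left(-174 \right)}} = \frac{9304}{16603} + \frac{\left(-2 - -3\right)^{2} \left(1 - -1\right)}{-108} = 9304 \cdot \frac{1}{16603} + \left(-2 + 3\right)^{2} \left(1 + \left(-2 + 3\right)\right) \left(- \frac{1}{108}\right) = \frac{9304}{16603} + 1^{2} \left(1 + 1\right) \left(- \frac{1}{108}\right) = \frac{9304}{16603} + 1 \cdot 2 \left(- \frac{1}{108}\right) = \frac{9304}{16603} + 2 \left(- \frac{1}{108}\right) = \frac{9304}{16603} - \frac{1}{54} = \frac{485813}{896562}$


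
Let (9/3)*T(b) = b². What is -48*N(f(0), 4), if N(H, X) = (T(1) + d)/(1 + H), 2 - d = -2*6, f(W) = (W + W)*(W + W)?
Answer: -688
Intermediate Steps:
f(W) = 4*W² (f(W) = (2*W)*(2*W) = 4*W²)
d = 14 (d = 2 - (-2)*6 = 2 - 1*(-12) = 2 + 12 = 14)
T(b) = b²/3
N(H, X) = 43/(3*(1 + H)) (N(H, X) = ((⅓)*1² + 14)/(1 + H) = ((⅓)*1 + 14)/(1 + H) = (⅓ + 14)/(1 + H) = 43/(3*(1 + H)))
-48*N(f(0), 4) = -688/(1 + 4*0²) = -688/(1 + 4*0) = -688/(1 + 0) = -688/1 = -688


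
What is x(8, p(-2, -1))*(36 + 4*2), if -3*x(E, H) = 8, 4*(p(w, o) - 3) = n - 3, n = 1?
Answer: -352/3 ≈ -117.33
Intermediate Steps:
p(w, o) = 5/2 (p(w, o) = 3 + (1 - 3)/4 = 3 + (¼)*(-2) = 3 - ½ = 5/2)
x(E, H) = -8/3 (x(E, H) = -⅓*8 = -8/3)
x(8, p(-2, -1))*(36 + 4*2) = -8*(36 + 4*2)/3 = -8*(36 + 8)/3 = -8/3*44 = -352/3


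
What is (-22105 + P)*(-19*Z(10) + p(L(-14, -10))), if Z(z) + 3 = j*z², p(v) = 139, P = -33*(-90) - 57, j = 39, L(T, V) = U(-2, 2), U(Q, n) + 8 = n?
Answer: 1418365568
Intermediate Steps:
U(Q, n) = -8 + n
L(T, V) = -6 (L(T, V) = -8 + 2 = -6)
P = 2913 (P = 2970 - 57 = 2913)
Z(z) = -3 + 39*z²
(-22105 + P)*(-19*Z(10) + p(L(-14, -10))) = (-22105 + 2913)*(-19*(-3 + 39*10²) + 139) = -19192*(-19*(-3 + 39*100) + 139) = -19192*(-19*(-3 + 3900) + 139) = -19192*(-19*3897 + 139) = -19192*(-74043 + 139) = -19192*(-73904) = 1418365568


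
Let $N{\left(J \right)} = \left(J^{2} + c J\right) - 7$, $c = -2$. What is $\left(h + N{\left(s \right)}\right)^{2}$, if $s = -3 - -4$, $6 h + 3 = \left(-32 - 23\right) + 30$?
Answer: $\frac{1444}{9} \approx 160.44$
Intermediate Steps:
$h = - \frac{14}{3}$ ($h = - \frac{1}{2} + \frac{\left(-32 - 23\right) + 30}{6} = - \frac{1}{2} + \frac{-55 + 30}{6} = - \frac{1}{2} + \frac{1}{6} \left(-25\right) = - \frac{1}{2} - \frac{25}{6} = - \frac{14}{3} \approx -4.6667$)
$s = 1$ ($s = -3 + 4 = 1$)
$N{\left(J \right)} = -7 + J^{2} - 2 J$ ($N{\left(J \right)} = \left(J^{2} - 2 J\right) - 7 = -7 + J^{2} - 2 J$)
$\left(h + N{\left(s \right)}\right)^{2} = \left(- \frac{14}{3} - \left(9 - 1\right)\right)^{2} = \left(- \frac{14}{3} - 8\right)^{2} = \left(- \frac{38}{3}\right)^{2} = \frac{1444}{9}$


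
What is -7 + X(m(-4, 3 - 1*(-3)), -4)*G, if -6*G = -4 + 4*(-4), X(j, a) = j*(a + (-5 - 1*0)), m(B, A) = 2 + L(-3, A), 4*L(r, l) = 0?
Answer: -67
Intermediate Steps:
L(r, l) = 0 (L(r, l) = (1/4)*0 = 0)
m(B, A) = 2 (m(B, A) = 2 + 0 = 2)
X(j, a) = j*(-5 + a) (X(j, a) = j*(a + (-5 + 0)) = j*(a - 5) = j*(-5 + a))
G = 10/3 (G = -(-4 + 4*(-4))/6 = -(-4 - 16)/6 = -1/6*(-20) = 10/3 ≈ 3.3333)
-7 + X(m(-4, 3 - 1*(-3)), -4)*G = -7 + (2*(-5 - 4))*(10/3) = -7 + (2*(-9))*(10/3) = -7 - 18*10/3 = -7 - 60 = -67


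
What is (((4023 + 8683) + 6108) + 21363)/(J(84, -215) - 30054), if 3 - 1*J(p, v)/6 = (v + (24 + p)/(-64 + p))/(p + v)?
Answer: -200885/150228 ≈ -1.3372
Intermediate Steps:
J(p, v) = 18 - 6*(v + (24 + p)/(-64 + p))/(p + v)
(((4023 + 8683) + 6108) + 21363)/(J(84, -215) - 30054) = (((4023 + 8683) + 6108) + 21363)/(6*(-24 - 193*84 - 128*(-215) + 3*84**2 + 2*84*(-215))/(84**2 - 64*84 - 64*(-215) + 84*(-215)) - 30054) = ((12706 + 6108) + 21363)/(6*(-24 - 16212 + 27520 + 3*7056 - 36120)/(7056 - 5376 + 13760 - 18060) - 30054) = (18814 + 21363)/(6*(-24 - 16212 + 27520 + 21168 - 36120)/(-2620) - 30054) = 40177/(6*(-1/2620)*(-3668) - 30054) = 40177/(42/5 - 30054) = 40177/(-150228/5) = 40177*(-5/150228) = -200885/150228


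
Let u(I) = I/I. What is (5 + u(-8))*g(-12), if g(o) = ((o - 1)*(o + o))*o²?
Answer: 269568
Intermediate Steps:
u(I) = 1
g(o) = 2*o³*(-1 + o) (g(o) = ((-1 + o)*(2*o))*o² = (2*o*(-1 + o))*o² = 2*o³*(-1 + o))
(5 + u(-8))*g(-12) = (5 + 1)*(2*(-12)³*(-1 - 12)) = 6*(2*(-1728)*(-13)) = 6*44928 = 269568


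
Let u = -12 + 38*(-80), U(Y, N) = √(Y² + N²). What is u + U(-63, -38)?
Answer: -3052 + √5413 ≈ -2978.4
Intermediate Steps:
U(Y, N) = √(N² + Y²)
u = -3052 (u = -12 - 3040 = -3052)
u + U(-63, -38) = -3052 + √((-38)² + (-63)²) = -3052 + √(1444 + 3969) = -3052 + √5413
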